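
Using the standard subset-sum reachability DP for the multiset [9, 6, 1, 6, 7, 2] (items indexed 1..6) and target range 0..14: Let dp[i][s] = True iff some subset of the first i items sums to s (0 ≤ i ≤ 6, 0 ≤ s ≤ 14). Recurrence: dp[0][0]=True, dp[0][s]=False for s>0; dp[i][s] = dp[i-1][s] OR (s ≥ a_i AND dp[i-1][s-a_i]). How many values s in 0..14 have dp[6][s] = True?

13

i\s   0   1   2   3   4   5   6   7   8   9  10  11  12  13  14
  0   T   F   F   F   F   F   F   F   F   F   F   F   F   F   F
  1   T   F   F   F   F   F   F   F   F   T   F   F   F   F   F
  2   T   F   F   F   F   F   T   F   F   T   F   F   F   F   F
  3   T   T   F   F   F   F   T   T   F   T   T   F   F   F   F
  4   T   T   F   F   F   F   T   T   F   T   T   F   T   T   F
  5   T   T   F   F   F   F   T   T   T   T   T   F   T   T   T
  6   T   T   T   T   F   F   T   T   T   T   T   T   T   T   T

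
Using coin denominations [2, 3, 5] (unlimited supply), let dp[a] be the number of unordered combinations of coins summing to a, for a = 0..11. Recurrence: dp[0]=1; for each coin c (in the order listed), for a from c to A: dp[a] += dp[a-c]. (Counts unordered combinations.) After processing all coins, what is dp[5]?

after  coin     0     1     2     3     4     5     6     7     8     9    10    11
          2     1     0     1     0     1     0     1     0     1     0     1     0
          3     1     0     1     1     1     1     2     1     2     2     2     2
          5     1     0     1     1     1     2     2     2     3     3     4     4

2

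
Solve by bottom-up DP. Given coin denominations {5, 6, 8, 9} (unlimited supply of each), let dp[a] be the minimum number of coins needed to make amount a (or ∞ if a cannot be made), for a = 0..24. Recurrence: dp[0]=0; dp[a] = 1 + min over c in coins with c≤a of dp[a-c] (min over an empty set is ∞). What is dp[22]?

 a  0  1  2  3  4  5  6  7  8  9 10 11 12 13 14 15 16 17 18 19 20 21 22 23 24
dp  0  -  -  -  -  1  1  -  1  1  2  2  2  2  2  2  2  2  2  3  3  3  3  3  3
(- denotes ∞ / unreachable)

3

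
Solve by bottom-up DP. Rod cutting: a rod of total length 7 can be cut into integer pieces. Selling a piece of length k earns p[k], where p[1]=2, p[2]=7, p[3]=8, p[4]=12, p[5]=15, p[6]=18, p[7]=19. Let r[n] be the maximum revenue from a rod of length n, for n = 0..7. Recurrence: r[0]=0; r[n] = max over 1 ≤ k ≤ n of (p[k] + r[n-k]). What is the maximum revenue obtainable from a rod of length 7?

23

   n    0    1    2    3    4    5    6    7
r[n]    0    2    7    9   14   16   21   23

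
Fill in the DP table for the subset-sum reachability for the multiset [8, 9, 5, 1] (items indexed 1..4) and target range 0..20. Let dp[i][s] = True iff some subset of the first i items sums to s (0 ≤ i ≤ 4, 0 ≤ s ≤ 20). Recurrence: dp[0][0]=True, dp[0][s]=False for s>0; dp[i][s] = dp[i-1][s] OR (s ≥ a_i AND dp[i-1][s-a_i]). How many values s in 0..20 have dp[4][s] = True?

i\s   0   1   2   3   4   5   6   7   8   9  10  11  12  13  14  15  16  17  18  19  20
  0   T   F   F   F   F   F   F   F   F   F   F   F   F   F   F   F   F   F   F   F   F
  1   T   F   F   F   F   F   F   F   T   F   F   F   F   F   F   F   F   F   F   F   F
  2   T   F   F   F   F   F   F   F   T   T   F   F   F   F   F   F   F   T   F   F   F
  3   T   F   F   F   F   T   F   F   T   T   F   F   F   T   T   F   F   T   F   F   F
  4   T   T   F   F   F   T   T   F   T   T   T   F   F   T   T   T   F   T   T   F   F

12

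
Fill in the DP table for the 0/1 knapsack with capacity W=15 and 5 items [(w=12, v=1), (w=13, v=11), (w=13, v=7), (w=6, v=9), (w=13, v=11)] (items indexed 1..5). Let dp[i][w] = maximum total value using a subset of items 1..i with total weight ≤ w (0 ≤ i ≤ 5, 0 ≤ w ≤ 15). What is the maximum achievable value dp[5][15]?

11

i\w   0   1   2   3   4   5   6   7   8   9  10  11  12  13  14  15
  0   0   0   0   0   0   0   0   0   0   0   0   0   0   0   0   0
  1   0   0   0   0   0   0   0   0   0   0   0   0   1   1   1   1
  2   0   0   0   0   0   0   0   0   0   0   0   0   1  11  11  11
  3   0   0   0   0   0   0   0   0   0   0   0   0   1  11  11  11
  4   0   0   0   0   0   0   9   9   9   9   9   9   9  11  11  11
  5   0   0   0   0   0   0   9   9   9   9   9   9   9  11  11  11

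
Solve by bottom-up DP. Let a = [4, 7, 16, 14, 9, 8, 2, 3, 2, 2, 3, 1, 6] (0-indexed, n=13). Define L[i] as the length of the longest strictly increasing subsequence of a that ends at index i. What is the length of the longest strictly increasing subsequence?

   i    0    1    2    3    4    5    6    7    8    9   10   11   12
a[i]    4    7   16   14    9    8    2    3    2    2    3    1    6
L[i]    1    2    3    3    3    3    1    2    1    1    2    1    3

3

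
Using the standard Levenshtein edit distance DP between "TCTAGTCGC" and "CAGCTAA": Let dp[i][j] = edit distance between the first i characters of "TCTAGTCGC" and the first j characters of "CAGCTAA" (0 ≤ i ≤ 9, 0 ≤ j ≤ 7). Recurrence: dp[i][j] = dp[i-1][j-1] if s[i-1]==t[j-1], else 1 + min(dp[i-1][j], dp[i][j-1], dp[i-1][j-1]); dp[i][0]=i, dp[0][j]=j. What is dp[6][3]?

3

   ''  C  A  G  C  T  A  A
''  0  1  2  3  4  5  6  7
 T  1  1  2  3  4  4  5  6
 C  2  1  2  3  3  4  5  6
 T  3  2  2  3  4  3  4  5
 A  4  3  2  3  4  4  3  4
 G  5  4  3  2  3  4  4  4
 T  6  5  4  3  3  3  4  5
 C  7  6  5  4  3  4  4  5
 G  8  7  6  5  4  4  5  5
 C  9  8  7  6  5  5  5  6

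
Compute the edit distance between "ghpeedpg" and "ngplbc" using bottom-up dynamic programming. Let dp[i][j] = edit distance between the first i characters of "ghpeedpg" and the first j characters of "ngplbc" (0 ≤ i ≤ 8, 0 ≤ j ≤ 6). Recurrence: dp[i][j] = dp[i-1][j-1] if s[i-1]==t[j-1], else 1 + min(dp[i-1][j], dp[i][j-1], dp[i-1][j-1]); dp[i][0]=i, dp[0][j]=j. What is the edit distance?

7

   ''  n  g  p  l  b  c
''  0  1  2  3  4  5  6
 g  1  1  1  2  3  4  5
 h  2  2  2  2  3  4  5
 p  3  3  3  2  3  4  5
 e  4  4  4  3  3  4  5
 e  5  5  5  4  4  4  5
 d  6  6  6  5  5  5  5
 p  7  7  7  6  6  6  6
 g  8  8  7  7  7  7  7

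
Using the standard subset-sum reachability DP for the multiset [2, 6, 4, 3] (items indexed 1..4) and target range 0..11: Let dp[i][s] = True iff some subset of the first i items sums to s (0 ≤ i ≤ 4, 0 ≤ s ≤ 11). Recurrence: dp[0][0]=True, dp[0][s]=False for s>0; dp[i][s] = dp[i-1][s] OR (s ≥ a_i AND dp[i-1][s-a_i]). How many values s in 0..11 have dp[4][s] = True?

11

i\s   0   1   2   3   4   5   6   7   8   9  10  11
  0   T   F   F   F   F   F   F   F   F   F   F   F
  1   T   F   T   F   F   F   F   F   F   F   F   F
  2   T   F   T   F   F   F   T   F   T   F   F   F
  3   T   F   T   F   T   F   T   F   T   F   T   F
  4   T   F   T   T   T   T   T   T   T   T   T   T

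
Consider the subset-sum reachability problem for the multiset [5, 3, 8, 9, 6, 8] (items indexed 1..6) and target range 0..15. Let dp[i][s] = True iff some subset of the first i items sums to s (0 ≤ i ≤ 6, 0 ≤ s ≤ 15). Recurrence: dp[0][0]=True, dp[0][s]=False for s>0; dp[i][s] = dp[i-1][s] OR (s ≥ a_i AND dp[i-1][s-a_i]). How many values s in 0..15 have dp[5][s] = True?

11

i\s   0   1   2   3   4   5   6   7   8   9  10  11  12  13  14  15
  0   T   F   F   F   F   F   F   F   F   F   F   F   F   F   F   F
  1   T   F   F   F   F   T   F   F   F   F   F   F   F   F   F   F
  2   T   F   F   T   F   T   F   F   T   F   F   F   F   F   F   F
  3   T   F   F   T   F   T   F   F   T   F   F   T   F   T   F   F
  4   T   F   F   T   F   T   F   F   T   T   F   T   T   T   T   F
  5   T   F   F   T   F   T   T   F   T   T   F   T   T   T   T   T
  6   T   F   F   T   F   T   T   F   T   T   F   T   T   T   T   T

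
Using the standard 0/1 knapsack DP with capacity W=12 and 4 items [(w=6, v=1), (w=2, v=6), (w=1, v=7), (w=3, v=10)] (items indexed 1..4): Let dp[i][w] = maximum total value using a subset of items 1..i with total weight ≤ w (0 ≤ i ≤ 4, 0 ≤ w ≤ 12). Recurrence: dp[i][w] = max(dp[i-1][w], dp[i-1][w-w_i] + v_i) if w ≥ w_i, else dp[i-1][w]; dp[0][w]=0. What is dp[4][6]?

23

i\w   0   1   2   3   4   5   6   7   8   9  10  11  12
  0   0   0   0   0   0   0   0   0   0   0   0   0   0
  1   0   0   0   0   0   0   1   1   1   1   1   1   1
  2   0   0   6   6   6   6   6   6   7   7   7   7   7
  3   0   7   7  13  13  13  13  13  13  14  14  14  14
  4   0   7   7  13  17  17  23  23  23  23  23  23  24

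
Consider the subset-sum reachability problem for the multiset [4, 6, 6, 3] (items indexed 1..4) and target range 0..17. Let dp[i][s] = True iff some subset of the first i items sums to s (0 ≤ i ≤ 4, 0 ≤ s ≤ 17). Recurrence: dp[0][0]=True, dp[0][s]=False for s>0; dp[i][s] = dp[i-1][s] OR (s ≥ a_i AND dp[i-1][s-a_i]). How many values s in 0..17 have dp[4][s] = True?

i\s   0   1   2   3   4   5   6   7   8   9  10  11  12  13  14  15  16  17
  0   T   F   F   F   F   F   F   F   F   F   F   F   F   F   F   F   F   F
  1   T   F   F   F   T   F   F   F   F   F   F   F   F   F   F   F   F   F
  2   T   F   F   F   T   F   T   F   F   F   T   F   F   F   F   F   F   F
  3   T   F   F   F   T   F   T   F   F   F   T   F   T   F   F   F   T   F
  4   T   F   F   T   T   F   T   T   F   T   T   F   T   T   F   T   T   F

11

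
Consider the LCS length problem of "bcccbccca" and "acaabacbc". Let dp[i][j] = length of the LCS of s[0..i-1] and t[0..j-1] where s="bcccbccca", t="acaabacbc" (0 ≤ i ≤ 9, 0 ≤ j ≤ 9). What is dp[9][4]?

   ''  a  c  a  a  b  a  c  b  c
''  0  0  0  0  0  0  0  0  0  0
 b  0  0  0  0  0  1  1  1  1  1
 c  0  0  1  1  1  1  1  2  2  2
 c  0  0  1  1  1  1  1  2  2  3
 c  0  0  1  1  1  1  1  2  2  3
 b  0  0  1  1  1  2  2  2  3  3
 c  0  0  1  1  1  2  2  3  3  4
 c  0  0  1  1  1  2  2  3  3  4
 c  0  0  1  1  1  2  2  3  3  4
 a  0  1  1  2  2  2  3  3  3  4

2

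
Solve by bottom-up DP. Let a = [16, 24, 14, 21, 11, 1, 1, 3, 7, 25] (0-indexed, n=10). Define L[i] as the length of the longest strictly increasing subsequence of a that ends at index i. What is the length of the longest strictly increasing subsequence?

4

   i    0    1    2    3    4    5    6    7    8    9
a[i]   16   24   14   21   11    1    1    3    7   25
L[i]    1    2    1    2    1    1    1    2    3    4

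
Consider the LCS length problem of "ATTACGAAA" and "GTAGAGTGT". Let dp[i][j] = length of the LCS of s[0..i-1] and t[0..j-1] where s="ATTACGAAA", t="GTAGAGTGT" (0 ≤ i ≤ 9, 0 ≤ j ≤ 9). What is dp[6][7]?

3

   ''  G  T  A  G  A  G  T  G  T
''  0  0  0  0  0  0  0  0  0  0
 A  0  0  0  1  1  1  1  1  1  1
 T  0  0  1  1  1  1  1  2  2  2
 T  0  0  1  1  1  1  1  2  2  3
 A  0  0  1  2  2  2  2  2  2  3
 C  0  0  1  2  2  2  2  2  2  3
 G  0  1  1  2  3  3  3  3  3  3
 A  0  1  1  2  3  4  4  4  4  4
 A  0  1  1  2  3  4  4  4  4  4
 A  0  1  1  2  3  4  4  4  4  4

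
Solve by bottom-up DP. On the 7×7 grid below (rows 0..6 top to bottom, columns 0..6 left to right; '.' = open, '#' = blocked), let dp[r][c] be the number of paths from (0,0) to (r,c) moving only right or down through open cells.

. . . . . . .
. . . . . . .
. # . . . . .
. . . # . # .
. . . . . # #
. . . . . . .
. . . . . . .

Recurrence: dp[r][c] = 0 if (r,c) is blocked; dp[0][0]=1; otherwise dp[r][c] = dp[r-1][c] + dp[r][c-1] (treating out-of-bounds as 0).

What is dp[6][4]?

r\c   0   1   2   3   4   5   6
  0   1   1   1   1   1   1   1
  1   1   2   3   4   5   6   7
  2   1   0   3   7  12  18  25
  3   1   1   4   0  12   0  25
  4   1   2   6   6  18   0   0
  5   1   3   9  15  33  33  33
  6   1   4  13  28  61  94 127

61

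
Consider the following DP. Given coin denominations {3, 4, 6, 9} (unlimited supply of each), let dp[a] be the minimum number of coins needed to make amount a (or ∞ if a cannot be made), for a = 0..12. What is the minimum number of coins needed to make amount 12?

2

 a  0  1  2  3  4  5  6  7  8  9 10 11 12
dp  0  -  -  1  1  -  1  2  2  1  2  3  2
(- denotes ∞ / unreachable)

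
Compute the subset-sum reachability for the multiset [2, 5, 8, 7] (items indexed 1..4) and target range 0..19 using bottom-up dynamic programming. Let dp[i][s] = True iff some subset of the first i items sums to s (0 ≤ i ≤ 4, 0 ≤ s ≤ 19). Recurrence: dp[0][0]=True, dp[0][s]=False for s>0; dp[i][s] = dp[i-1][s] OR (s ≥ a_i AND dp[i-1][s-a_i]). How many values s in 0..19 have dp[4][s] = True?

12

i\s   0   1   2   3   4   5   6   7   8   9  10  11  12  13  14  15  16  17  18  19
  0   T   F   F   F   F   F   F   F   F   F   F   F   F   F   F   F   F   F   F   F
  1   T   F   T   F   F   F   F   F   F   F   F   F   F   F   F   F   F   F   F   F
  2   T   F   T   F   F   T   F   T   F   F   F   F   F   F   F   F   F   F   F   F
  3   T   F   T   F   F   T   F   T   T   F   T   F   F   T   F   T   F   F   F   F
  4   T   F   T   F   F   T   F   T   T   T   T   F   T   T   T   T   F   T   F   F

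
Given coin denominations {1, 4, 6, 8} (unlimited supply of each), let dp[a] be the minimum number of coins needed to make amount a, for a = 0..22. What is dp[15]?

 a  0  1  2  3  4  5  6  7  8  9 10 11 12 13 14 15 16 17 18 19 20 21 22
dp  0  1  2  3  1  2  1  2  1  2  2  3  2  3  2  3  2  3  3  4  3  4  3

3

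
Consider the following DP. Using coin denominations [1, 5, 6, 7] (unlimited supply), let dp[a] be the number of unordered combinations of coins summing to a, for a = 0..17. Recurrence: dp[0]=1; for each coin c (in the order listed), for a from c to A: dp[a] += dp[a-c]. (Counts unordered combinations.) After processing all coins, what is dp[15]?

after  coin     0     1     2     3     4     5     6     7     8     9    10    11    12    13    14    15    16    17
          1     1     1     1     1     1     1     1     1     1     1     1     1     1     1     1     1     1     1
          5     1     1     1     1     1     2     2     2     2     2     3     3     3     3     3     4     4     4
          6     1     1     1     1     1     2     3     3     3     3     4     5     6     6     6     7     8     9
          7     1     1     1     1     1     2     3     4     4     4     5     6     8     9    10    11    12    14

11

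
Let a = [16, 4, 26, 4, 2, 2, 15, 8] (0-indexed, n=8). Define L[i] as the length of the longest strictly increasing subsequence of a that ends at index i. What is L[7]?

2

   i    0    1    2    3    4    5    6    7
a[i]   16    4   26    4    2    2   15    8
L[i]    1    1    2    1    1    1    2    2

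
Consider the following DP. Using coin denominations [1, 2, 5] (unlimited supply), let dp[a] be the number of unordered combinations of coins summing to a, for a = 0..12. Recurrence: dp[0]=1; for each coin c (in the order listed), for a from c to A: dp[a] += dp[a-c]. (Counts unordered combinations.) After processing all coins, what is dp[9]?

after  coin     0     1     2     3     4     5     6     7     8     9    10    11    12
          1     1     1     1     1     1     1     1     1     1     1     1     1     1
          2     1     1     2     2     3     3     4     4     5     5     6     6     7
          5     1     1     2     2     3     4     5     6     7     8    10    11    13

8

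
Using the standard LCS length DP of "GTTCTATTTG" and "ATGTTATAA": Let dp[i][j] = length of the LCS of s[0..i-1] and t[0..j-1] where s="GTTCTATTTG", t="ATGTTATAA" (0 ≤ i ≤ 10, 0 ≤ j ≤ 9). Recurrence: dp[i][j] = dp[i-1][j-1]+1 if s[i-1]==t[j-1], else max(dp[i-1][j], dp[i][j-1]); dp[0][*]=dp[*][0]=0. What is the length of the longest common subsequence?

5

   ''  A  T  G  T  T  A  T  A  A
''  0  0  0  0  0  0  0  0  0  0
 G  0  0  0  1  1  1  1  1  1  1
 T  0  0  1  1  2  2  2  2  2  2
 T  0  0  1  1  2  3  3  3  3  3
 C  0  0  1  1  2  3  3  3  3  3
 T  0  0  1  1  2  3  3  4  4  4
 A  0  1  1  1  2  3  4  4  5  5
 T  0  1  2  2  2  3  4  5  5  5
 T  0  1  2  2  3  3  4  5  5  5
 T  0  1  2  2  3  4  4  5  5  5
 G  0  1  2  3  3  4  4  5  5  5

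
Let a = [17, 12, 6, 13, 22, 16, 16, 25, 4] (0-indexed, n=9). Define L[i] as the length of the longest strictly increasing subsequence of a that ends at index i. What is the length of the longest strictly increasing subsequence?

4

   i    0    1    2    3    4    5    6    7    8
a[i]   17   12    6   13   22   16   16   25    4
L[i]    1    1    1    2    3    3    3    4    1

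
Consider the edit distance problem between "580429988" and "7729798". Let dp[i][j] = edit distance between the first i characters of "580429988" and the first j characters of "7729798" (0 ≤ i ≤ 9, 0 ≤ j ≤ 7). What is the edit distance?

6

   ''  7  7  2  9  7  9  8
''  0  1  2  3  4  5  6  7
 5  1  1  2  3  4  5  6  7
 8  2  2  2  3  4  5  6  6
 0  3  3  3  3  4  5  6  7
 4  4  4  4  4  4  5  6  7
 2  5  5  5  4  5  5  6  7
 9  6  6  6  5  4  5  5  6
 9  7  7  7  6  5  5  5  6
 8  8  8  8  7  6  6  6  5
 8  9  9  9  8  7  7  7  6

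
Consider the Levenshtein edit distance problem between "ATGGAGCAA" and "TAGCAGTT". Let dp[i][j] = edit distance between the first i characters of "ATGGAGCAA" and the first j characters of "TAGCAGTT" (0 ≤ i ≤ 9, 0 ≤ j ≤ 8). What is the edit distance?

   ''  T  A  G  C  A  G  T  T
''  0  1  2  3  4  5  6  7  8
 A  1  1  1  2  3  4  5  6  7
 T  2  1  2  2  3  4  5  5  6
 G  3  2  2  2  3  4  4  5  6
 G  4  3  3  2  3  4  4  5  6
 A  5  4  3  3  3  3  4  5  6
 G  6  5  4  3  4  4  3  4  5
 C  7  6  5  4  3  4  4  4  5
 A  8  7  6  5  4  3  4  5  5
 A  9  8  7  6  5  4  4  5  6

6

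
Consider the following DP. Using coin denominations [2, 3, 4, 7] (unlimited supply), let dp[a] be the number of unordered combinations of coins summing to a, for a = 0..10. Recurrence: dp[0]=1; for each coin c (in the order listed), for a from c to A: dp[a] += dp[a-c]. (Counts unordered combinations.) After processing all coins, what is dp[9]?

4

after  coin     0     1     2     3     4     5     6     7     8     9    10
          2     1     0     1     0     1     0     1     0     1     0     1
          3     1     0     1     1     1     1     2     1     2     2     2
          4     1     0     1     1     2     1     3     2     4     3     5
          7     1     0     1     1     2     1     3     3     4     4     6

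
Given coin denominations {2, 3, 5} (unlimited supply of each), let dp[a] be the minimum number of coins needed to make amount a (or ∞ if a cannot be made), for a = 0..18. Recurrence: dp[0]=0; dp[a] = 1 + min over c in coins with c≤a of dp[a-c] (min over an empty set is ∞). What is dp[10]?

2

 a  0  1  2  3  4  5  6  7  8  9 10 11 12 13 14 15 16 17 18
dp  0  -  1  1  2  1  2  2  2  3  2  3  3  3  4  3  4  4  4
(- denotes ∞ / unreachable)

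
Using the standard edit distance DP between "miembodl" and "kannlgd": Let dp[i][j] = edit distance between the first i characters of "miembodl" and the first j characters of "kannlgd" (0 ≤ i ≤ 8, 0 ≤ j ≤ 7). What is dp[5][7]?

7

   ''  k  a  n  n  l  g  d
''  0  1  2  3  4  5  6  7
 m  1  1  2  3  4  5  6  7
 i  2  2  2  3  4  5  6  7
 e  3  3  3  3  4  5  6  7
 m  4  4  4  4  4  5  6  7
 b  5  5  5  5  5  5  6  7
 o  6  6  6  6  6  6  6  7
 d  7  7  7  7  7  7  7  6
 l  8  8  8  8  8  7  8  7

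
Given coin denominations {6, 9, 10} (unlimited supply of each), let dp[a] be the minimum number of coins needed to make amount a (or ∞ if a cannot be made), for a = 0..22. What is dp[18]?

2

 a  0  1  2  3  4  5  6  7  8  9 10 11 12 13 14 15 16 17 18 19 20 21 22
dp  0  -  -  -  -  -  1  -  -  1  1  -  2  -  -  2  2  -  2  2  2  3  3
(- denotes ∞ / unreachable)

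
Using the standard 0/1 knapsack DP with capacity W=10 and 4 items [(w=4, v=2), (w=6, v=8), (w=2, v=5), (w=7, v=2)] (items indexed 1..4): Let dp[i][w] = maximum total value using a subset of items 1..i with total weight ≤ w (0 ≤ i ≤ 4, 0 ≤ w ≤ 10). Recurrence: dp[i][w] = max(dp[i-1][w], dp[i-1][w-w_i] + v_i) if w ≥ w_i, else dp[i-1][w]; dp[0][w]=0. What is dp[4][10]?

i\w   0   1   2   3   4   5   6   7   8   9  10
  0   0   0   0   0   0   0   0   0   0   0   0
  1   0   0   0   0   2   2   2   2   2   2   2
  2   0   0   0   0   2   2   8   8   8   8  10
  3   0   0   5   5   5   5   8   8  13  13  13
  4   0   0   5   5   5   5   8   8  13  13  13

13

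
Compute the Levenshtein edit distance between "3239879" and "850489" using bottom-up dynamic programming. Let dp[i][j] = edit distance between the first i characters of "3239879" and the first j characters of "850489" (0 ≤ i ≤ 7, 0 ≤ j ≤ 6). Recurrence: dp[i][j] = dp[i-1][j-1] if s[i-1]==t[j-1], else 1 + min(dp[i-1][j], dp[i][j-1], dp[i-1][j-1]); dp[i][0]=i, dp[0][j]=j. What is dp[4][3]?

4

   ''  8  5  0  4  8  9
''  0  1  2  3  4  5  6
 3  1  1  2  3  4  5  6
 2  2  2  2  3  4  5  6
 3  3  3  3  3  4  5  6
 9  4  4  4  4  4  5  5
 8  5  4  5  5  5  4  5
 7  6  5  5  6  6  5  5
 9  7  6  6  6  7  6  5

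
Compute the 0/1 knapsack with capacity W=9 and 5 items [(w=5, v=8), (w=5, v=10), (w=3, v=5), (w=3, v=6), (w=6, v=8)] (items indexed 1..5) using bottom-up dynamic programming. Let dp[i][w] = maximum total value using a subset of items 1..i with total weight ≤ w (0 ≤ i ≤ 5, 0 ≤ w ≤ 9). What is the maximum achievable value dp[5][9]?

i\w   0   1   2   3   4   5   6   7   8   9
  0   0   0   0   0   0   0   0   0   0   0
  1   0   0   0   0   0   8   8   8   8   8
  2   0   0   0   0   0  10  10  10  10  10
  3   0   0   0   5   5  10  10  10  15  15
  4   0   0   0   6   6  10  11  11  16  16
  5   0   0   0   6   6  10  11  11  16  16

16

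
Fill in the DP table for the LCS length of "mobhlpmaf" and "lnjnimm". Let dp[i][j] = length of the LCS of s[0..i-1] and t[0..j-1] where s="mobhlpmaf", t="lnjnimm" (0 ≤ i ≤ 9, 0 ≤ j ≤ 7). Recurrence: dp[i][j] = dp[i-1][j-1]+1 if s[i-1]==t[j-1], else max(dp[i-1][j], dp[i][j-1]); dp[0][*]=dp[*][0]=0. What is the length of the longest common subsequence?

   ''  l  n  j  n  i  m  m
''  0  0  0  0  0  0  0  0
 m  0  0  0  0  0  0  1  1
 o  0  0  0  0  0  0  1  1
 b  0  0  0  0  0  0  1  1
 h  0  0  0  0  0  0  1  1
 l  0  1  1  1  1  1  1  1
 p  0  1  1  1  1  1  1  1
 m  0  1  1  1  1  1  2  2
 a  0  1  1  1  1  1  2  2
 f  0  1  1  1  1  1  2  2

2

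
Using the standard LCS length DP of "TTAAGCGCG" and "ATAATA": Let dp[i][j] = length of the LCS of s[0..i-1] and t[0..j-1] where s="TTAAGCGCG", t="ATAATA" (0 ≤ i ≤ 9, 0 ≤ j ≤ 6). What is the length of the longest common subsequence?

3

   ''  A  T  A  A  T  A
''  0  0  0  0  0  0  0
 T  0  0  1  1  1  1  1
 T  0  0  1  1  1  2  2
 A  0  1  1  2  2  2  3
 A  0  1  1  2  3  3  3
 G  0  1  1  2  3  3  3
 C  0  1  1  2  3  3  3
 G  0  1  1  2  3  3  3
 C  0  1  1  2  3  3  3
 G  0  1  1  2  3  3  3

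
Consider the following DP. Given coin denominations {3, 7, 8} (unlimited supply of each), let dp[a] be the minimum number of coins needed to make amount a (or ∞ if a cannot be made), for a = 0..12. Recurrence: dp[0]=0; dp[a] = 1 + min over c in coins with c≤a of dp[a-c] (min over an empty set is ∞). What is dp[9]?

 a  0  1  2  3  4  5  6  7  8  9 10 11 12
dp  0  -  -  1  -  -  2  1  1  3  2  2  4
(- denotes ∞ / unreachable)

3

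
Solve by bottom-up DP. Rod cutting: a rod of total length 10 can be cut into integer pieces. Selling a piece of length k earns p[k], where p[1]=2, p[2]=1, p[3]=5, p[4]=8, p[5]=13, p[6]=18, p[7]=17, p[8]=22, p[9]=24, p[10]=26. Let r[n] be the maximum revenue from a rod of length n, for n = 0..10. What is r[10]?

   n    0    1    2    3    4    5    6    7    8    9   10
r[n]    0    2    4    6    8   13   18   20   22   24   26

26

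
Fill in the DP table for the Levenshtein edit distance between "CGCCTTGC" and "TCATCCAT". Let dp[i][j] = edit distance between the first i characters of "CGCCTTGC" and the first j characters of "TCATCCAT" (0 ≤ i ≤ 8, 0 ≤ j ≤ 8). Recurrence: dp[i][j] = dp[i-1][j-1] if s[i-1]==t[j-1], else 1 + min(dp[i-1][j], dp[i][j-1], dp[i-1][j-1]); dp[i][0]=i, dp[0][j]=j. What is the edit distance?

6

   ''  T  C  A  T  C  C  A  T
''  0  1  2  3  4  5  6  7  8
 C  1  1  1  2  3  4  5  6  7
 G  2  2  2  2  3  4  5  6  7
 C  3  3  2  3  3  3  4  5  6
 C  4  4  3  3  4  3  3  4  5
 T  5  4  4  4  3  4  4  4  4
 T  6  5  5  5  4  4  5  5  4
 G  7  6  6  6  5  5  5  6  5
 C  8  7  6  7  6  5  5  6  6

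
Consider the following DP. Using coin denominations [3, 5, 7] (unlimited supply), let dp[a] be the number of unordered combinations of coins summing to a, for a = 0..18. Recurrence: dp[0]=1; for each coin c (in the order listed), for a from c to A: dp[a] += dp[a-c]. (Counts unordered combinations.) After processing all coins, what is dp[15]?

3

after  coin     0     1     2     3     4     5     6     7     8     9    10    11    12    13    14    15    16    17    18
          3     1     0     0     1     0     0     1     0     0     1     0     0     1     0     0     1     0     0     1
          5     1     0     0     1     0     1     1     0     1     1     1     1     1     1     1     2     1     1     2
          7     1     0     0     1     0     1     1     1     1     1     2     1     2     2     2     3     2     3     3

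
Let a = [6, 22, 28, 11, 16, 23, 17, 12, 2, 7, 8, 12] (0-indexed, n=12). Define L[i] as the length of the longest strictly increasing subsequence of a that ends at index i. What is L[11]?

   i    0    1    2    3    4    5    6    7    8    9   10   11
a[i]    6   22   28   11   16   23   17   12    2    7    8   12
L[i]    1    2    3    2    3    4    4    3    1    2    3    4

4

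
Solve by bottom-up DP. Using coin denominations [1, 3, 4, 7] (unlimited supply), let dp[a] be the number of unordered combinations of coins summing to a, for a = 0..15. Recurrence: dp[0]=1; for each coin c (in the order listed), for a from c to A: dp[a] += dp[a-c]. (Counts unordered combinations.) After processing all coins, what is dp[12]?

after  coin     0     1     2     3     4     5     6     7     8     9    10    11    12    13    14    15
          1     1     1     1     1     1     1     1     1     1     1     1     1     1     1     1     1
          3     1     1     1     2     2     2     3     3     3     4     4     4     5     5     5     6
          4     1     1     1     2     3     3     4     5     6     7     8     9    11    12    13    15
          7     1     1     1     2     3     3     4     6     7     8    10    12    14    16    19    22

14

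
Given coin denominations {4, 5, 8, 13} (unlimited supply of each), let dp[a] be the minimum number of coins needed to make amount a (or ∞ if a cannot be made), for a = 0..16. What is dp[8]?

 a  0  1  2  3  4  5  6  7  8  9 10 11 12 13 14 15 16
dp  0  -  -  -  1  1  -  -  1  2  2  -  2  1  3  3  2
(- denotes ∞ / unreachable)

1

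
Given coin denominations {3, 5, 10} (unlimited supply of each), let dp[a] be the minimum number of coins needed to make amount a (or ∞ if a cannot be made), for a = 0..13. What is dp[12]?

4

 a  0  1  2  3  4  5  6  7  8  9 10 11 12 13
dp  0  -  -  1  -  1  2  -  2  3  1  3  4  2
(- denotes ∞ / unreachable)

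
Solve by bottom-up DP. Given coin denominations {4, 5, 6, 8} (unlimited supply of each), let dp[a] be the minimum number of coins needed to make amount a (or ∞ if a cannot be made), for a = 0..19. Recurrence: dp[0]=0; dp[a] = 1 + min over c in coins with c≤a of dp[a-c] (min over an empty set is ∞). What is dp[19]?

3

 a  0  1  2  3  4  5  6  7  8  9 10 11 12 13 14 15 16 17 18 19
dp  0  -  -  -  1  1  1  -  1  2  2  2  2  2  2  3  2  3  3  3
(- denotes ∞ / unreachable)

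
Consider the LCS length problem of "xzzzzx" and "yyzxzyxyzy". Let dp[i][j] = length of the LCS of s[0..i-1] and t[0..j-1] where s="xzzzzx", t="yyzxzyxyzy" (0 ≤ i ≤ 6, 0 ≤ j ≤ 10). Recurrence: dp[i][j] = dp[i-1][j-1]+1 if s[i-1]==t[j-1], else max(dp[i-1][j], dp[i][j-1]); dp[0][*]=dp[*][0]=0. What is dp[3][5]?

2

   ''  y  y  z  x  z  y  x  y  z  y
''  0  0  0  0  0  0  0  0  0  0  0
 x  0  0  0  0  1  1  1  1  1  1  1
 z  0  0  0  1  1  2  2  2  2  2  2
 z  0  0  0  1  1  2  2  2  2  3  3
 z  0  0  0  1  1  2  2  2  2  3  3
 z  0  0  0  1  1  2  2  2  2  3  3
 x  0  0  0  1  2  2  2  3  3  3  3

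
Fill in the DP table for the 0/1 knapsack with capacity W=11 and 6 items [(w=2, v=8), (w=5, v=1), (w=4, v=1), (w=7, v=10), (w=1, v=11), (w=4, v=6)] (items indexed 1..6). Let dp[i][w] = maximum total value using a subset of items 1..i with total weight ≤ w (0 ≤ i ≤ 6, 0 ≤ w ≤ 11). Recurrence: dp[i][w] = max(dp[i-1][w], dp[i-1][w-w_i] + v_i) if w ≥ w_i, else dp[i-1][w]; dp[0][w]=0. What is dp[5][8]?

i\w   0   1   2   3   4   5   6   7   8   9  10  11
  0   0   0   0   0   0   0   0   0   0   0   0   0
  1   0   0   8   8   8   8   8   8   8   8   8   8
  2   0   0   8   8   8   8   8   9   9   9   9   9
  3   0   0   8   8   8   8   9   9   9   9   9  10
  4   0   0   8   8   8   8   9  10  10  18  18  18
  5   0  11  11  19  19  19  19  20  21  21  29  29
  6   0  11  11  19  19  19  19  25  25  25  29  29

21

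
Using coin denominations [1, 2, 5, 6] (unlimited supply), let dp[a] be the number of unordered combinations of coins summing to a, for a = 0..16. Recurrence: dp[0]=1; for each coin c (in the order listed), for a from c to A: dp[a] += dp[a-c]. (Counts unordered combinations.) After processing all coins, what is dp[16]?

after  coin     0     1     2     3     4     5     6     7     8     9    10    11    12    13    14    15    16
          1     1     1     1     1     1     1     1     1     1     1     1     1     1     1     1     1     1
          2     1     1     2     2     3     3     4     4     5     5     6     6     7     7     8     8     9
          5     1     1     2     2     3     4     5     6     7     8    10    11    13    14    16    18    20
          6     1     1     2     2     3     4     6     7     9    10    13    15    19    21    25    28    33

33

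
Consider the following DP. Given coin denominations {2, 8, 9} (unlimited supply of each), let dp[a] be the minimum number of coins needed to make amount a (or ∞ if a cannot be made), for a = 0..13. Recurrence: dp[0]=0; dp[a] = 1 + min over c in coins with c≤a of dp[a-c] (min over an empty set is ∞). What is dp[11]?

2

 a  0  1  2  3  4  5  6  7  8  9 10 11 12 13
dp  0  -  1  -  2  -  3  -  1  1  2  2  3  3
(- denotes ∞ / unreachable)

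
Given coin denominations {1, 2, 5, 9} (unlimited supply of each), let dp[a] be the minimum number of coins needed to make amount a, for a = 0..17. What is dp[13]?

3

 a  0  1  2  3  4  5  6  7  8  9 10 11 12 13 14 15 16 17
dp  0  1  1  2  2  1  2  2  3  1  2  2  3  3  2  3  3  4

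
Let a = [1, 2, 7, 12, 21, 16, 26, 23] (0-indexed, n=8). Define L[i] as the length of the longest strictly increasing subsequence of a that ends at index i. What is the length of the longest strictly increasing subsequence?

6

   i    0    1    2    3    4    5    6    7
a[i]    1    2    7   12   21   16   26   23
L[i]    1    2    3    4    5    5    6    6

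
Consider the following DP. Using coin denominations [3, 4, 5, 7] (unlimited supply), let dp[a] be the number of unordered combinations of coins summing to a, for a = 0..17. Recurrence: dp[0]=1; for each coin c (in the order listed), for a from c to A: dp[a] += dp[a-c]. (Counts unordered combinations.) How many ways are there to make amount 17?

7

after  coin     0     1     2     3     4     5     6     7     8     9    10    11    12    13    14    15    16    17
          3     1     0     0     1     0     0     1     0     0     1     0     0     1     0     0     1     0     0
          4     1     0     0     1     1     0     1     1     1     1     1     1     2     1     1     2     2     1
          5     1     0     0     1     1     1     1     1     2     2     2     2     3     3     3     4     4     4
          7     1     0     0     1     1     1     1     2     2     2     3     3     4     4     5     6     6     7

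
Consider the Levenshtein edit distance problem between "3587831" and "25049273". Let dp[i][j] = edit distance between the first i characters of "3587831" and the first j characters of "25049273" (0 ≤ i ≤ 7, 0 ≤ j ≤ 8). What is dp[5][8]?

   ''  2  5  0  4  9  2  7  3
''  0  1  2  3  4  5  6  7  8
 3  1  1  2  3  4  5  6  7  7
 5  2  2  1  2  3  4  5  6  7
 8  3  3  2  2  3  4  5  6  7
 7  4  4  3  3  3  4  5  5  6
 8  5  5  4  4  4  4  5  6  6
 3  6  6  5  5  5  5  5  6  6
 1  7  7  6  6  6  6  6  6  7

6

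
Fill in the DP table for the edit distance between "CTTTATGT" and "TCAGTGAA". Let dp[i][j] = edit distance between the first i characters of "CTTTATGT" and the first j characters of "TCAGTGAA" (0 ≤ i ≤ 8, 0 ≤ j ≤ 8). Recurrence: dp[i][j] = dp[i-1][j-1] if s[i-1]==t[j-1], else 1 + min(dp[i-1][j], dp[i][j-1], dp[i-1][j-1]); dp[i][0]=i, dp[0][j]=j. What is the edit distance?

6

   ''  T  C  A  G  T  G  A  A
''  0  1  2  3  4  5  6  7  8
 C  1  1  1  2  3  4  5  6  7
 T  2  1  2  2  3  3  4  5  6
 T  3  2  2  3  3  3  4  5  6
 T  4  3  3  3  4  3  4  5  6
 A  5  4  4  3  4  4  4  4  5
 T  6  5  5  4  4  4  5  5  5
 G  7  6  6  5  4  5  4  5  6
 T  8  7  7  6  5  4  5  5  6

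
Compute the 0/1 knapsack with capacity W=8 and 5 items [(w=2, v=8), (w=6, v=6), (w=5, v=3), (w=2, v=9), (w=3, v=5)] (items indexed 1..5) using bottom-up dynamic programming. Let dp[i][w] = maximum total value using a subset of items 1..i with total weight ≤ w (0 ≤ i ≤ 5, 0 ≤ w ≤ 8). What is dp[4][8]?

i\w   0   1   2   3   4   5   6   7   8
  0   0   0   0   0   0   0   0   0   0
  1   0   0   8   8   8   8   8   8   8
  2   0   0   8   8   8   8   8   8  14
  3   0   0   8   8   8   8   8  11  14
  4   0   0   9   9  17  17  17  17  17
  5   0   0   9   9  17  17  17  22  22

17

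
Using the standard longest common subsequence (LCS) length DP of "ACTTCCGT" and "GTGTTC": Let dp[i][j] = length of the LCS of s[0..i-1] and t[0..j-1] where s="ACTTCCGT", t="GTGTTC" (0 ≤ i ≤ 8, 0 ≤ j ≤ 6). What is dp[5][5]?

   ''  G  T  G  T  T  C
''  0  0  0  0  0  0  0
 A  0  0  0  0  0  0  0
 C  0  0  0  0  0  0  1
 T  0  0  1  1  1  1  1
 T  0  0  1  1  2  2  2
 C  0  0  1  1  2  2  3
 C  0  0  1  1  2  2  3
 G  0  1  1  2  2  2  3
 T  0  1  2  2  3  3  3

2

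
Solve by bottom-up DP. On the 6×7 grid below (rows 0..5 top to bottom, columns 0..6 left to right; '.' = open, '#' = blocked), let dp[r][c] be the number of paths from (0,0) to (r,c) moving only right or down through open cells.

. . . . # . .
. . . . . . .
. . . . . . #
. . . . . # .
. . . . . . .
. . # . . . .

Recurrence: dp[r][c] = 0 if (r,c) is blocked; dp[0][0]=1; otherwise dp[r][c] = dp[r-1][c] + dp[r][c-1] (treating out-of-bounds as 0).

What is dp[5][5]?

r\c   0   1   2   3   4   5   6
  0   1   1   1   1   0   0   0
  1   1   2   3   4   4   4   4
  2   1   3   6  10  14  18   0
  3   1   4  10  20  34   0   0
  4   1   5  15  35  69  69  69
  5   1   6   0  35 104 173 242

173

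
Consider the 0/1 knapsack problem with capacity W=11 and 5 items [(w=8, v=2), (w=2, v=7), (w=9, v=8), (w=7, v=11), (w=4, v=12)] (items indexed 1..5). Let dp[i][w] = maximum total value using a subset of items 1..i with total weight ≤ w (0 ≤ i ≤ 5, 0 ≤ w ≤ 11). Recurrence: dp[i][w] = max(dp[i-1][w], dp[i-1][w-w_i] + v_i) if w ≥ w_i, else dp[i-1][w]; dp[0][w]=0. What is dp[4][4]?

i\w   0   1   2   3   4   5   6   7   8   9  10  11
  0   0   0   0   0   0   0   0   0   0   0   0   0
  1   0   0   0   0   0   0   0   0   2   2   2   2
  2   0   0   7   7   7   7   7   7   7   7   9   9
  3   0   0   7   7   7   7   7   7   7   8   9  15
  4   0   0   7   7   7   7   7  11  11  18  18  18
  5   0   0   7   7  12  12  19  19  19  19  19  23

7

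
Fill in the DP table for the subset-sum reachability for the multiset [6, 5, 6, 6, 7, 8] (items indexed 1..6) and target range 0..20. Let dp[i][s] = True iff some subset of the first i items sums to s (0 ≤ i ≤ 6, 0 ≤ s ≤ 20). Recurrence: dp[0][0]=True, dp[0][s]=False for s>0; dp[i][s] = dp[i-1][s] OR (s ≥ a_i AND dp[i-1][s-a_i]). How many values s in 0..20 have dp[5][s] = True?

10

i\s   0   1   2   3   4   5   6   7   8   9  10  11  12  13  14  15  16  17  18  19  20
  0   T   F   F   F   F   F   F   F   F   F   F   F   F   F   F   F   F   F   F   F   F
  1   T   F   F   F   F   F   T   F   F   F   F   F   F   F   F   F   F   F   F   F   F
  2   T   F   F   F   F   T   T   F   F   F   F   T   F   F   F   F   F   F   F   F   F
  3   T   F   F   F   F   T   T   F   F   F   F   T   T   F   F   F   F   T   F   F   F
  4   T   F   F   F   F   T   T   F   F   F   F   T   T   F   F   F   F   T   T   F   F
  5   T   F   F   F   F   T   T   T   F   F   F   T   T   T   F   F   F   T   T   T   F
  6   T   F   F   F   F   T   T   T   T   F   F   T   T   T   T   T   F   T   T   T   T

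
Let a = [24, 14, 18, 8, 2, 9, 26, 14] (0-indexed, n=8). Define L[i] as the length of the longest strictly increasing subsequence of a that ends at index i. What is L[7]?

   i    0    1    2    3    4    5    6    7
a[i]   24   14   18    8    2    9   26   14
L[i]    1    1    2    1    1    2    3    3

3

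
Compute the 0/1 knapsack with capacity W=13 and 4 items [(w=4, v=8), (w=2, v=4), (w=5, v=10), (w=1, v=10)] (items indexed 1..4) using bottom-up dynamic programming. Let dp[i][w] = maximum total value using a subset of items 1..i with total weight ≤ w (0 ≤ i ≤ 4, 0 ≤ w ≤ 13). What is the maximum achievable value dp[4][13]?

32

i\w   0   1   2   3   4   5   6   7   8   9  10  11  12  13
  0   0   0   0   0   0   0   0   0   0   0   0   0   0   0
  1   0   0   0   0   8   8   8   8   8   8   8   8   8   8
  2   0   0   4   4   8   8  12  12  12  12  12  12  12  12
  3   0   0   4   4   8  10  12  14  14  18  18  22  22  22
  4   0  10  10  14  14  18  20  22  24  24  28  28  32  32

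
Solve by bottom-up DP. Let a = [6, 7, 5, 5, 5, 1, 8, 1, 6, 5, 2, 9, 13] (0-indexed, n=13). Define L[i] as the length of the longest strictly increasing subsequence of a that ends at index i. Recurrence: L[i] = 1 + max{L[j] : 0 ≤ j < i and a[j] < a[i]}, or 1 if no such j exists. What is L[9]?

   i    0    1    2    3    4    5    6    7    8    9   10   11   12
a[i]    6    7    5    5    5    1    8    1    6    5    2    9   13
L[i]    1    2    1    1    1    1    3    1    2    2    2    4    5

2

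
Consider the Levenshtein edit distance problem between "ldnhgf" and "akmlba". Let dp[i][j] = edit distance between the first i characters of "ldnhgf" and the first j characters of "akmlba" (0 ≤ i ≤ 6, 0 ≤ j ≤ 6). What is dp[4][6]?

6

   ''  a  k  m  l  b  a
''  0  1  2  3  4  5  6
 l  1  1  2  3  3  4  5
 d  2  2  2  3  4  4  5
 n  3  3  3  3  4  5  5
 h  4  4  4  4  4  5  6
 g  5  5  5  5  5  5  6
 f  6  6  6  6  6  6  6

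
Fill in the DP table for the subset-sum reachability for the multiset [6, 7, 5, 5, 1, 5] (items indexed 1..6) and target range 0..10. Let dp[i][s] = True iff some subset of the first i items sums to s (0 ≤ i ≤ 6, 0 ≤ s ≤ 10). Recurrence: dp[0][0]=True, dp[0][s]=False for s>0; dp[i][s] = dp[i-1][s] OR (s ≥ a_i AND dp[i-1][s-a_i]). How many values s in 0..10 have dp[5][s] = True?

i\s   0   1   2   3   4   5   6   7   8   9  10
  0   T   F   F   F   F   F   F   F   F   F   F
  1   T   F   F   F   F   F   T   F   F   F   F
  2   T   F   F   F   F   F   T   T   F   F   F
  3   T   F   F   F   F   T   T   T   F   F   F
  4   T   F   F   F   F   T   T   T   F   F   T
  5   T   T   F   F   F   T   T   T   T   F   T
  6   T   T   F   F   F   T   T   T   T   F   T

7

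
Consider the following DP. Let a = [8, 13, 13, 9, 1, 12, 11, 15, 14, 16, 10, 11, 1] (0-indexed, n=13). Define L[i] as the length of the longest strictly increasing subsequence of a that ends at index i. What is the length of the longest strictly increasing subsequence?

   i    0    1    2    3    4    5    6    7    8    9   10   11   12
a[i]    8   13   13    9    1   12   11   15   14   16   10   11    1
L[i]    1    2    2    2    1    3    3    4    4    5    3    4    1

5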